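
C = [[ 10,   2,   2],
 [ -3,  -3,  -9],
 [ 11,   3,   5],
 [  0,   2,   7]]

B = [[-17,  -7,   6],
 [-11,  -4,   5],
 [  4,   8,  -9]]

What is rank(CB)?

First compute CB:
[[-184, -62,  52],
 [ 48, -39,  48],
 [-200, -49,  36],
 [  6,  48, -53]]
Now row reduce the product.
R2 ← R2 + (6/23)·R1: [0, -1269/23, 1416/23]
R3 ← R3 − (25/23)·R1: [0, 423/23, -472/23]
R4 ← R4 + (3/92)·R1: [0, 2115/46, -1180/23]
R3 ← R3 + (1/3)·R2: [0, 0, 0]
R4 ← R4 + (5/6)·R2: [0, 0, 0]
2 nonzero rows, so rank(CB) = 2.

2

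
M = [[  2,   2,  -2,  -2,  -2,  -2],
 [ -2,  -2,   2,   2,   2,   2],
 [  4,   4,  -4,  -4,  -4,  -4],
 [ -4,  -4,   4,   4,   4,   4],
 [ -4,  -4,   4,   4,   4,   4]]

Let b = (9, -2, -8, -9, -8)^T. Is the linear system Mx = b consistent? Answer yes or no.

no

Row reduce the augmented matrix [M | b].
R2 ← R2 + R1: [0, 0, 0, 0, 0, 0, 7]
R3 ← R3 − (2)·R1: [0, 0, 0, 0, 0, 0, -26]
R4 ← R4 + (2)·R1: [0, 0, 0, 0, 0, 0, 9]
R5 ← R5 + (2)·R1: [0, 0, 0, 0, 0, 0, 10]
R3 ← R3 + (26/7)·R2: [0, 0, 0, 0, 0, 0, 0]
R4 ← R4 − (9/7)·R2: [0, 0, 0, 0, 0, 0, 0]
R5 ← R5 − (10/7)·R2: [0, 0, 0, 0, 0, 0, 0]
The echelon form has 2 nonzero rows; the last pivot sits in the augmented column, so rank(M) = 1 but rank([M|b]) = 2.
Since the ranks differ, the system is inconsistent.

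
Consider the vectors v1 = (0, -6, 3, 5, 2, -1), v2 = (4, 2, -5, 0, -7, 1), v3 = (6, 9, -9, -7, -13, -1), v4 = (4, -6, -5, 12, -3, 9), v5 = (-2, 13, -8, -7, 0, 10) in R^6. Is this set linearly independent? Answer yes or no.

Form the matrix with these vectors as rows and row reduce.
Swap R1 ↔ R2
R3 ← R3 − (3/2)·R1: [0, 6, -3/2, -7, -5/2, -5/2]
R4 ← R4 − R1: [0, -8, 0, 12, 4, 8]
R5 ← R5 + (1/2)·R1: [0, 14, -21/2, -7, -7/2, 21/2]
R3 ← R3 + R2: [0, 0, 3/2, -2, -1/2, -7/2]
R4 ← R4 − (4/3)·R2: [0, 0, -4, 16/3, 4/3, 28/3]
R5 ← R5 + (7/3)·R2: [0, 0, -7/2, 14/3, 7/6, 49/6]
R4 ← R4 + (8/3)·R3: [0, 0, 0, 0, 0, 0]
R5 ← R5 + (7/3)·R3: [0, 0, 0, 0, 0, 0]
3 nonzero rows, so the 5 vectors span a space of dimension 3.
Since 3 < 5, the vectors are linearly dependent.

no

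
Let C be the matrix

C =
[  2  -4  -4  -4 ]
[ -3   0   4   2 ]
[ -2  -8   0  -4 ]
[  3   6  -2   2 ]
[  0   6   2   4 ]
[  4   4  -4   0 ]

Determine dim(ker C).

2

Row reduce to echelon form.
R2 ← R2 + (3/2)·R1: [0, -6, -2, -4]
R3 ← R3 + R1: [0, -12, -4, -8]
R4 ← R4 − (3/2)·R1: [0, 12, 4, 8]
R6 ← R6 − (2)·R1: [0, 12, 4, 8]
R3 ← R3 − (2)·R2: [0, 0, 0, 0]
R4 ← R4 + (2)·R2: [0, 0, 0, 0]
R5 ← R5 + R2: [0, 0, 0, 0]
R6 ← R6 + (2)·R2: [0, 0, 0, 0]
2 nonzero rows, so rank(C) = 2.
C has 4 columns; by rank–nullity, nullity = 4 − 2 = 2.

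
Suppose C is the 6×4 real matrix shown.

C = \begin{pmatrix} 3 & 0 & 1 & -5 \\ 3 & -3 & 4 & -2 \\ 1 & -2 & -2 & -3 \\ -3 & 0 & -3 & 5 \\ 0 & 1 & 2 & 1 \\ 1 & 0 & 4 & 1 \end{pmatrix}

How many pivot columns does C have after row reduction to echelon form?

4

Row reduce to echelon form.
R2 ← R2 − R1: [0, -3, 3, 3]
R3 ← R3 − (1/3)·R1: [0, -2, -7/3, -4/3]
R4 ← R4 + R1: [0, 0, -2, 0]
R6 ← R6 − (1/3)·R1: [0, 0, 11/3, 8/3]
R3 ← R3 − (2/3)·R2: [0, 0, -13/3, -10/3]
R5 ← R5 + (1/3)·R2: [0, 0, 3, 2]
R4 ← R4 − (6/13)·R3: [0, 0, 0, 20/13]
R5 ← R5 + (9/13)·R3: [0, 0, 0, -4/13]
R6 ← R6 + (11/13)·R3: [0, 0, 0, -2/13]
R5 ← R5 + (1/5)·R4: [0, 0, 0, 0]
R6 ← R6 + (1/10)·R4: [0, 0, 0, 0]
Echelon form has 4 nonzero rows, so rank(C) = 4.
Each nonzero row contributes one pivot column: 4 pivot columns.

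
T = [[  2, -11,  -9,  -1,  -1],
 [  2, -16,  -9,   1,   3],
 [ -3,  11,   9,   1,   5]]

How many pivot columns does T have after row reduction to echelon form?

Row reduce to echelon form.
R2 ← R2 − R1: [0, -5, 0, 2, 4]
R3 ← R3 + (3/2)·R1: [0, -11/2, -9/2, -1/2, 7/2]
R3 ← R3 − (11/10)·R2: [0, 0, -9/2, -27/10, -9/10]
Echelon form has 3 nonzero rows, so rank(T) = 3.
Each nonzero row contributes one pivot column: 3 pivot columns.

3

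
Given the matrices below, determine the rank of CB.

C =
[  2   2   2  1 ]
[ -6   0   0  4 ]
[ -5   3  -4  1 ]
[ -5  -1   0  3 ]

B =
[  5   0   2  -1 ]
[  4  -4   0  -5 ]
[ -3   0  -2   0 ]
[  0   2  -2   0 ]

3

First compute CB:
[[ 12,  -6,  -2, -12],
 [-30,   8, -20,   6],
 [ -1, -10,  -4, -10],
 [-29,  10, -16,  10]]
Now row reduce the product.
R2 ← R2 + (5/2)·R1: [0, -7, -25, -24]
R3 ← R3 + (1/12)·R1: [0, -21/2, -25/6, -11]
R4 ← R4 + (29/12)·R1: [0, -9/2, -125/6, -19]
R3 ← R3 − (3/2)·R2: [0, 0, 100/3, 25]
R4 ← R4 − (9/14)·R2: [0, 0, -100/21, -25/7]
R4 ← R4 + (1/7)·R3: [0, 0, 0, 0]
3 nonzero rows, so rank(CB) = 3.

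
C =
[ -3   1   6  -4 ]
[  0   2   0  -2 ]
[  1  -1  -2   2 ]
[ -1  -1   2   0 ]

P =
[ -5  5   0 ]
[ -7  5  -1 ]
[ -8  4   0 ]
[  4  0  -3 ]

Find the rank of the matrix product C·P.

2

First compute CP:
[[-56,  14,  11],
 [-22,  10,   4],
 [ 26,  -8,  -5],
 [ -4,  -2,   1]]
Now row reduce the product.
R2 ← R2 − (11/28)·R1: [0, 9/2, -9/28]
R3 ← R3 + (13/28)·R1: [0, -3/2, 3/28]
R4 ← R4 − (1/14)·R1: [0, -3, 3/14]
R3 ← R3 + (1/3)·R2: [0, 0, 0]
R4 ← R4 + (2/3)·R2: [0, 0, 0]
2 nonzero rows, so rank(CP) = 2.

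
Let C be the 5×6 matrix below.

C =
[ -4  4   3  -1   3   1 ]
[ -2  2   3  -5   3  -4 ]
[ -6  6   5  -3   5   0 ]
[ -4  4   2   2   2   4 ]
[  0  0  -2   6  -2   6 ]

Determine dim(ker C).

4

Row reduce to echelon form.
R2 ← R2 − (1/2)·R1: [0, 0, 3/2, -9/2, 3/2, -9/2]
R3 ← R3 − (3/2)·R1: [0, 0, 1/2, -3/2, 1/2, -3/2]
R4 ← R4 − R1: [0, 0, -1, 3, -1, 3]
R3 ← R3 − (1/3)·R2: [0, 0, 0, 0, 0, 0]
R4 ← R4 + (2/3)·R2: [0, 0, 0, 0, 0, 0]
R5 ← R5 + (4/3)·R2: [0, 0, 0, 0, 0, 0]
2 nonzero rows, so rank(C) = 2.
C has 6 columns; by rank–nullity, nullity = 6 − 2 = 4.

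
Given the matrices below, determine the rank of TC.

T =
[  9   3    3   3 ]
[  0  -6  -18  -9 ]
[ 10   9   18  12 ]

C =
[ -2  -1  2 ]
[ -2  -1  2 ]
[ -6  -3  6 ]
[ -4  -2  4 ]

First compute TC:
[[-54, -27,  54],
 [156,  78, -156],
 [-194, -97, 194]]
Now row reduce the product.
R2 ← R2 + (26/9)·R1: [0, 0, 0]
R3 ← R3 − (97/27)·R1: [0, 0, 0]
1 nonzero row, so rank(TC) = 1.

1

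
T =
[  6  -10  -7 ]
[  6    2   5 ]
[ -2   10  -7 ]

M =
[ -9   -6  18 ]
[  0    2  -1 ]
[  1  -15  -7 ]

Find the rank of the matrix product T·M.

First compute TM:
[[-61,  49, 167],
 [-49, -107,  71],
 [ 11, 137,   3]]
Now row reduce the product.
R2 ← R2 − (49/61)·R1: [0, -8928/61, -3852/61]
R3 ← R3 + (11/61)·R1: [0, 8896/61, 2020/61]
R3 ← R3 + (278/279)·R2: [0, 0, -924/31]
3 nonzero rows, so rank(TM) = 3.

3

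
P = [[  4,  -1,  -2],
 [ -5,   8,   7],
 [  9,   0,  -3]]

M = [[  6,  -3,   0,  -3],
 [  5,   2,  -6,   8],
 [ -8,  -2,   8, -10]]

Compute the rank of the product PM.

2

First compute PM:
[[ 35, -10, -10,   0],
 [-46,  17,   8,   9],
 [ 78, -21, -24,   3]]
Now row reduce the product.
R2 ← R2 + (46/35)·R1: [0, 27/7, -36/7, 9]
R3 ← R3 − (78/35)·R1: [0, 9/7, -12/7, 3]
R3 ← R3 − (1/3)·R2: [0, 0, 0, 0]
2 nonzero rows, so rank(PM) = 2.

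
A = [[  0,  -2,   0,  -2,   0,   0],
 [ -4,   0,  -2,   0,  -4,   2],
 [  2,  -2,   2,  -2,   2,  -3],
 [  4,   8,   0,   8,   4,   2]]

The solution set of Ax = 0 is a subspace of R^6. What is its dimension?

3

Row reduce to echelon form.
Swap R1 ↔ R2
R3 ← R3 + (1/2)·R1: [0, -2, 1, -2, 0, -2]
R4 ← R4 + R1: [0, 8, -2, 8, 0, 4]
R3 ← R3 − R2: [0, 0, 1, 0, 0, -2]
R4 ← R4 + (4)·R2: [0, 0, -2, 0, 0, 4]
R4 ← R4 + (2)·R3: [0, 0, 0, 0, 0, 0]
3 nonzero rows, so rank(A) = 3.
A has 6 columns; by rank–nullity, nullity = 6 − 3 = 3.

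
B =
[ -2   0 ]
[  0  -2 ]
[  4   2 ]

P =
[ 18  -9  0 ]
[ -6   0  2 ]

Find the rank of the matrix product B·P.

2

First compute BP:
[[-36,  18,   0],
 [ 12,   0,  -4],
 [ 60, -36,   4]]
Now row reduce the product.
R2 ← R2 + (1/3)·R1: [0, 6, -4]
R3 ← R3 + (5/3)·R1: [0, -6, 4]
R3 ← R3 + R2: [0, 0, 0]
2 nonzero rows, so rank(BP) = 2.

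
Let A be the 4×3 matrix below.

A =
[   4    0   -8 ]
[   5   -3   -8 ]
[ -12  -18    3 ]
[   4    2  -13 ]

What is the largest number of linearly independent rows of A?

3

Row reduce to echelon form.
R2 ← R2 − (5/4)·R1: [0, -3, 2]
R3 ← R3 + (3)·R1: [0, -18, -21]
R4 ← R4 − R1: [0, 2, -5]
R3 ← R3 − (6)·R2: [0, 0, -33]
R4 ← R4 + (2/3)·R2: [0, 0, -11/3]
R4 ← R4 − (1/9)·R3: [0, 0, 0]
Echelon form has 3 nonzero rows, so rank(A) = 3.
The rank gives the maximum number of linearly independent rows: 3.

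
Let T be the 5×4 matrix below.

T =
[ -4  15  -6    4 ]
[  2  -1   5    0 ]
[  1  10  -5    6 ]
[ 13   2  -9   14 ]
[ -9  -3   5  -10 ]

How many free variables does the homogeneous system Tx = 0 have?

1

Row reduce to echelon form.
R2 ← R2 + (1/2)·R1: [0, 13/2, 2, 2]
R3 ← R3 + (1/4)·R1: [0, 55/4, -13/2, 7]
R4 ← R4 + (13/4)·R1: [0, 203/4, -57/2, 27]
R5 ← R5 − (9/4)·R1: [0, -147/4, 37/2, -19]
R3 ← R3 − (55/26)·R2: [0, 0, -279/26, 36/13]
R4 ← R4 − (203/26)·R2: [0, 0, -1147/26, 148/13]
R5 ← R5 + (147/26)·R2: [0, 0, 775/26, -100/13]
R4 ← R4 − (37/9)·R3: [0, 0, 0, 0]
R5 ← R5 + (25/9)·R3: [0, 0, 0, 0]
3 nonzero rows, so rank(T) = 3.
T has 4 columns; by rank–nullity, nullity = 4 − 3 = 1.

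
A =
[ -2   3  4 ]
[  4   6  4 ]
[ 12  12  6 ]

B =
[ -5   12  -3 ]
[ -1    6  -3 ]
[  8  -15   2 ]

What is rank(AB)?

First compute AB:
[[ 39, -66,   5],
 [  6,  24, -22],
 [-24, 126, -60]]
Now row reduce the product.
R2 ← R2 − (2/13)·R1: [0, 444/13, -296/13]
R3 ← R3 + (8/13)·R1: [0, 1110/13, -740/13]
R3 ← R3 − (5/2)·R2: [0, 0, 0]
2 nonzero rows, so rank(AB) = 2.

2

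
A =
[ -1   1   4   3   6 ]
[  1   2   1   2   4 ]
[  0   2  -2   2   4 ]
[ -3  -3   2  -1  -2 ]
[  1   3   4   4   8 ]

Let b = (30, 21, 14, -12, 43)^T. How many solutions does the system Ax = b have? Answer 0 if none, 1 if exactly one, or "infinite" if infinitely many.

infinite

Row reduce the augmented matrix [A | b].
R2 ← R2 + R1: [0, 3, 5, 5, 10, 51]
R4 ← R4 − (3)·R1: [0, -6, -10, -10, -20, -102]
R5 ← R5 + R1: [0, 4, 8, 7, 14, 73]
R3 ← R3 − (2/3)·R2: [0, 0, -16/3, -4/3, -8/3, -20]
R4 ← R4 + (2)·R2: [0, 0, 0, 0, 0, 0]
R5 ← R5 − (4/3)·R2: [0, 0, 4/3, 1/3, 2/3, 5]
R5 ← R5 + (1/4)·R3: [0, 0, 0, 0, 0, 0]
The echelon form has 3 nonzero rows, and every pivot lies in the first 5 columns, so rank(A) = rank([A|b]) = 3.
The system is consistent.
rank = 3 < 5 unknowns, so there are infinitely many solutions.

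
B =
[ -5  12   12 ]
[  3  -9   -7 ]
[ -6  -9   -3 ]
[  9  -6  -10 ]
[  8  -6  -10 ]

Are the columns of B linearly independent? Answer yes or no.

yes

Row reduce B to echelon form.
R2 ← R2 + (3/5)·R1: [0, -9/5, 1/5]
R3 ← R3 − (6/5)·R1: [0, -117/5, -87/5]
R4 ← R4 + (9/5)·R1: [0, 78/5, 58/5]
R5 ← R5 + (8/5)·R1: [0, 66/5, 46/5]
R3 ← R3 − (13)·R2: [0, 0, -20]
R4 ← R4 + (26/3)·R2: [0, 0, 40/3]
R5 ← R5 + (22/3)·R2: [0, 0, 32/3]
R4 ← R4 + (2/3)·R3: [0, 0, 0]
R5 ← R5 + (8/15)·R3: [0, 0, 0]
3 pivots among 3 columns.
Every column is a pivot column, so the columns are linearly independent.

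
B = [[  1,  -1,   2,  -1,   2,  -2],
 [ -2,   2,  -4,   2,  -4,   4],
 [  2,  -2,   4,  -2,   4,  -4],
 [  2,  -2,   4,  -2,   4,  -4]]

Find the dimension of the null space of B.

Row reduce to echelon form.
R2 ← R2 + (2)·R1: [0, 0, 0, 0, 0, 0]
R3 ← R3 − (2)·R1: [0, 0, 0, 0, 0, 0]
R4 ← R4 − (2)·R1: [0, 0, 0, 0, 0, 0]
1 nonzero row, so rank(B) = 1.
B has 6 columns; by rank–nullity, nullity = 6 − 1 = 5.

5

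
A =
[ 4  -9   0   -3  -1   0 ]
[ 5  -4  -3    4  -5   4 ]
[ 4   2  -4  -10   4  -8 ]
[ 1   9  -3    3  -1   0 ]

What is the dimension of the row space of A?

Row reduce to echelon form.
R2 ← R2 − (5/4)·R1: [0, 29/4, -3, 31/4, -15/4, 4]
R3 ← R3 − R1: [0, 11, -4, -7, 5, -8]
R4 ← R4 − (1/4)·R1: [0, 45/4, -3, 15/4, -3/4, 0]
R3 ← R3 − (44/29)·R2: [0, 0, 16/29, -544/29, 310/29, -408/29]
R4 ← R4 − (45/29)·R2: [0, 0, 48/29, -240/29, 147/29, -180/29]
R4 ← R4 − (3)·R3: [0, 0, 0, 48, -27, 36]
Echelon form has 4 nonzero rows, so rank(A) = 4.
The row space has dimension equal to the rank: 4.

4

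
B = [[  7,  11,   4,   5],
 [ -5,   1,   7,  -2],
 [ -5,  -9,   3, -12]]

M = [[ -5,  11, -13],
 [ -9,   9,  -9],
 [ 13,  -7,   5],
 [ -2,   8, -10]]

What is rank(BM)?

2

First compute BM:
[[-92, 188, -220],
 [111, -111, 111],
 [169, -253, 281]]
Now row reduce the product.
R2 ← R2 + (111/92)·R1: [0, 2664/23, -3552/23]
R3 ← R3 + (169/92)·R1: [0, 2124/23, -2832/23]
R3 ← R3 − (59/74)·R2: [0, 0, 0]
2 nonzero rows, so rank(BM) = 2.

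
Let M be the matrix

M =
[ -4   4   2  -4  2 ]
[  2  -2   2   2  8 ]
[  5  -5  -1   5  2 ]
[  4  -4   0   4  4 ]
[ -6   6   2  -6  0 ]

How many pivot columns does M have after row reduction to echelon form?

Row reduce to echelon form.
R2 ← R2 + (1/2)·R1: [0, 0, 3, 0, 9]
R3 ← R3 + (5/4)·R1: [0, 0, 3/2, 0, 9/2]
R4 ← R4 + R1: [0, 0, 2, 0, 6]
R5 ← R5 − (3/2)·R1: [0, 0, -1, 0, -3]
R3 ← R3 − (1/2)·R2: [0, 0, 0, 0, 0]
R4 ← R4 − (2/3)·R2: [0, 0, 0, 0, 0]
R5 ← R5 + (1/3)·R2: [0, 0, 0, 0, 0]
Echelon form has 2 nonzero rows, so rank(M) = 2.
Each nonzero row contributes one pivot column: 2 pivot columns.

2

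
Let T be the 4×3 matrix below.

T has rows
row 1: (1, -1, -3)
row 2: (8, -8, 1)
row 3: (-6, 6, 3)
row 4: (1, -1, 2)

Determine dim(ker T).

Row reduce to echelon form.
R2 ← R2 − (8)·R1: [0, 0, 25]
R3 ← R3 + (6)·R1: [0, 0, -15]
R4 ← R4 − R1: [0, 0, 5]
R3 ← R3 + (3/5)·R2: [0, 0, 0]
R4 ← R4 − (1/5)·R2: [0, 0, 0]
2 nonzero rows, so rank(T) = 2.
T has 3 columns; by rank–nullity, nullity = 3 − 2 = 1.

1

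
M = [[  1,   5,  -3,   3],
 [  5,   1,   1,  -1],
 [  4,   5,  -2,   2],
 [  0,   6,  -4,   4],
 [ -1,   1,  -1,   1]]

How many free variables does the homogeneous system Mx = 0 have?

Row reduce to echelon form.
R2 ← R2 − (5)·R1: [0, -24, 16, -16]
R3 ← R3 − (4)·R1: [0, -15, 10, -10]
R5 ← R5 + R1: [0, 6, -4, 4]
R3 ← R3 − (5/8)·R2: [0, 0, 0, 0]
R4 ← R4 + (1/4)·R2: [0, 0, 0, 0]
R5 ← R5 + (1/4)·R2: [0, 0, 0, 0]
2 nonzero rows, so rank(M) = 2.
M has 4 columns; by rank–nullity, nullity = 4 − 2 = 2.

2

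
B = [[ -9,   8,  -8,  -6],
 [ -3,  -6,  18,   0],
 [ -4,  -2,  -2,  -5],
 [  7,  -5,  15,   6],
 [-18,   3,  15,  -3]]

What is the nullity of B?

Row reduce to echelon form.
R2 ← R2 − (1/3)·R1: [0, -26/3, 62/3, 2]
R3 ← R3 − (4/9)·R1: [0, -50/9, 14/9, -7/3]
R4 ← R4 + (7/9)·R1: [0, 11/9, 79/9, 4/3]
R5 ← R5 − (2)·R1: [0, -13, 31, 9]
R3 ← R3 − (25/39)·R2: [0, 0, -152/13, -47/13]
R4 ← R4 + (11/78)·R2: [0, 0, 152/13, 21/13]
R5 ← R5 − (3/2)·R2: [0, 0, 0, 6]
R4 ← R4 + R3: [0, 0, 0, -2]
R5 ← R5 + (3)·R4: [0, 0, 0, 0]
4 nonzero rows, so rank(B) = 4.
B has 4 columns; by rank–nullity, nullity = 4 − 4 = 0.

0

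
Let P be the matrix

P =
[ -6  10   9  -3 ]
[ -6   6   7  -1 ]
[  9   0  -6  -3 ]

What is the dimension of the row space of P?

2

Row reduce to echelon form.
R2 ← R2 − R1: [0, -4, -2, 2]
R3 ← R3 + (3/2)·R1: [0, 15, 15/2, -15/2]
R3 ← R3 + (15/4)·R2: [0, 0, 0, 0]
Echelon form has 2 nonzero rows, so rank(P) = 2.
The row space has dimension equal to the rank: 2.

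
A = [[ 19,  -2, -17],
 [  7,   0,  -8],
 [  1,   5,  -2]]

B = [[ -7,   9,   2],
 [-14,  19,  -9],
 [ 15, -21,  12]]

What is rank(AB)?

First compute AB:
[[-360, 490, -148],
 [-169, 231, -82],
 [-107, 146, -67]]
Now row reduce the product.
R2 ← R2 − (169/360)·R1: [0, 35/36, -1127/90]
R3 ← R3 − (107/360)·R1: [0, 13/36, -2071/90]
R3 ← R3 − (13/35)·R2: [0, 0, -459/25]
3 nonzero rows, so rank(AB) = 3.

3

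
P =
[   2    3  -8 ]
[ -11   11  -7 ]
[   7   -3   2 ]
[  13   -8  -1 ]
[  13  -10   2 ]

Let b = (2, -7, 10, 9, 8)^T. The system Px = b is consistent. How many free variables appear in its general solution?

Row reduce the augmented matrix [P | b].
R2 ← R2 + (11/2)·R1: [0, 55/2, -51, 4]
R3 ← R3 − (7/2)·R1: [0, -27/2, 30, 3]
R4 ← R4 − (13/2)·R1: [0, -55/2, 51, -4]
R5 ← R5 − (13/2)·R1: [0, -59/2, 54, -5]
R3 ← R3 + (27/55)·R2: [0, 0, 273/55, 273/55]
R4 ← R4 + R2: [0, 0, 0, 0]
R5 ← R5 + (59/55)·R2: [0, 0, -39/55, -39/55]
R5 ← R5 + (1/7)·R3: [0, 0, 0, 0]
The echelon form has 3 nonzero rows, and every pivot lies in the first 3 columns, so rank(P) = rank([P|b]) = 3.
The system is consistent.
Free variables = (unknowns) − (rank) = 3 − 3 = 0.

0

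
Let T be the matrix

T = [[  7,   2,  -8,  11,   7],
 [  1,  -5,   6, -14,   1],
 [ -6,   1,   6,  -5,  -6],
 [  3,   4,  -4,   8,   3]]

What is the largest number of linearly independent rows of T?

Row reduce to echelon form.
R2 ← R2 − (1/7)·R1: [0, -37/7, 50/7, -109/7, 0]
R3 ← R3 + (6/7)·R1: [0, 19/7, -6/7, 31/7, 0]
R4 ← R4 − (3/7)·R1: [0, 22/7, -4/7, 23/7, 0]
R3 ← R3 + (19/37)·R2: [0, 0, 104/37, -132/37, 0]
R4 ← R4 + (22/37)·R2: [0, 0, 136/37, -221/37, 0]
R4 ← R4 − (17/13)·R3: [0, 0, 0, -17/13, 0]
Echelon form has 4 nonzero rows, so rank(T) = 4.
The rank gives the maximum number of linearly independent rows: 4.

4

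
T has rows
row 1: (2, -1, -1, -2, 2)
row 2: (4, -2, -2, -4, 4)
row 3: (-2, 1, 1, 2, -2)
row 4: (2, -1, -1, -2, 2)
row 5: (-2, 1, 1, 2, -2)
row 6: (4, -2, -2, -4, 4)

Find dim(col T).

Row reduce to echelon form.
R2 ← R2 − (2)·R1: [0, 0, 0, 0, 0]
R3 ← R3 + R1: [0, 0, 0, 0, 0]
R4 ← R4 − R1: [0, 0, 0, 0, 0]
R5 ← R5 + R1: [0, 0, 0, 0, 0]
R6 ← R6 − (2)·R1: [0, 0, 0, 0, 0]
Echelon form has 1 nonzero row, so rank(T) = 1.
The column space has dimension equal to the rank: 1.

1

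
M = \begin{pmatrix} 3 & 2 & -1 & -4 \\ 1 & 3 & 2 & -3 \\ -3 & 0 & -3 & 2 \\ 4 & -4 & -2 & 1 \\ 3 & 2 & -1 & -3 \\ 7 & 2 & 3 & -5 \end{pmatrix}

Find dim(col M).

Row reduce to echelon form.
R2 ← R2 − (1/3)·R1: [0, 7/3, 7/3, -5/3]
R3 ← R3 + R1: [0, 2, -4, -2]
R4 ← R4 − (4/3)·R1: [0, -20/3, -2/3, 19/3]
R5 ← R5 − R1: [0, 0, 0, 1]
R6 ← R6 − (7/3)·R1: [0, -8/3, 16/3, 13/3]
R3 ← R3 − (6/7)·R2: [0, 0, -6, -4/7]
R4 ← R4 + (20/7)·R2: [0, 0, 6, 11/7]
R6 ← R6 + (8/7)·R2: [0, 0, 8, 17/7]
R4 ← R4 + R3: [0, 0, 0, 1]
R6 ← R6 + (4/3)·R3: [0, 0, 0, 5/3]
R5 ← R5 − R4: [0, 0, 0, 0]
R6 ← R6 − (5/3)·R4: [0, 0, 0, 0]
Echelon form has 4 nonzero rows, so rank(M) = 4.
The column space has dimension equal to the rank: 4.

4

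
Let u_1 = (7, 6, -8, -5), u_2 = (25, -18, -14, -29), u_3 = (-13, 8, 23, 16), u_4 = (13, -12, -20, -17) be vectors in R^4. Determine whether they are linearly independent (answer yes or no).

Form the matrix with these vectors as rows and row reduce.
R2 ← R2 − (25/7)·R1: [0, -276/7, 102/7, -78/7]
R3 ← R3 + (13/7)·R1: [0, 134/7, 57/7, 47/7]
R4 ← R4 − (13/7)·R1: [0, -162/7, -36/7, -54/7]
R3 ← R3 + (67/138)·R2: [0, 0, 350/23, 30/23]
R4 ← R4 − (27/46)·R2: [0, 0, -315/23, -27/23]
R4 ← R4 + (9/10)·R3: [0, 0, 0, 0]
3 nonzero rows, so the 4 vectors span a space of dimension 3.
Since 3 < 4, the vectors are linearly dependent.

no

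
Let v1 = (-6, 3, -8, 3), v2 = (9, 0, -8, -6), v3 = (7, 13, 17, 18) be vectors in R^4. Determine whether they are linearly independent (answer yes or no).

Form the matrix with these vectors as rows and row reduce.
R2 ← R2 + (3/2)·R1: [0, 9/2, -20, -3/2]
R3 ← R3 + (7/6)·R1: [0, 33/2, 23/3, 43/2]
R3 ← R3 − (11/3)·R2: [0, 0, 81, 27]
3 nonzero rows, so the 3 vectors span a space of dimension 3.
Since 3 = 3, the vectors are linearly independent.

yes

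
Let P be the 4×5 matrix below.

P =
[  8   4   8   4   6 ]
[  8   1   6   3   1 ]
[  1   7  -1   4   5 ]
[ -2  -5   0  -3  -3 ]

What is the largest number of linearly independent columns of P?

4

Row reduce to echelon form.
R2 ← R2 − R1: [0, -3, -2, -1, -5]
R3 ← R3 − (1/8)·R1: [0, 13/2, -2, 7/2, 17/4]
R4 ← R4 + (1/4)·R1: [0, -4, 2, -2, -3/2]
R3 ← R3 + (13/6)·R2: [0, 0, -19/3, 4/3, -79/12]
R4 ← R4 − (4/3)·R2: [0, 0, 14/3, -2/3, 31/6]
R4 ← R4 + (14/19)·R3: [0, 0, 0, 6/19, 6/19]
Echelon form has 4 nonzero rows, so rank(P) = 4.
The rank gives the maximum number of linearly independent columns: 4.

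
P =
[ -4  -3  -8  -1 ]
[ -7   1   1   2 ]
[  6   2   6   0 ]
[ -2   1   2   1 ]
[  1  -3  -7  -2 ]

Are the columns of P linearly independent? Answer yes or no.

Row reduce P to echelon form.
R2 ← R2 − (7/4)·R1: [0, 25/4, 15, 15/4]
R3 ← R3 + (3/2)·R1: [0, -5/2, -6, -3/2]
R4 ← R4 − (1/2)·R1: [0, 5/2, 6, 3/2]
R5 ← R5 + (1/4)·R1: [0, -15/4, -9, -9/4]
R3 ← R3 + (2/5)·R2: [0, 0, 0, 0]
R4 ← R4 − (2/5)·R2: [0, 0, 0, 0]
R5 ← R5 + (3/5)·R2: [0, 0, 0, 0]
2 pivots among 4 columns.
Only 2 < 4 pivot columns, so the columns are linearly dependent.

no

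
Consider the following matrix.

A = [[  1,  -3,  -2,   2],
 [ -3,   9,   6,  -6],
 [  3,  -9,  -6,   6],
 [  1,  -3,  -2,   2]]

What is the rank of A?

Row reduce to echelon form.
R2 ← R2 + (3)·R1: [0, 0, 0, 0]
R3 ← R3 − (3)·R1: [0, 0, 0, 0]
R4 ← R4 − R1: [0, 0, 0, 0]
Echelon form has 1 nonzero row, so rank(A) = 1.

1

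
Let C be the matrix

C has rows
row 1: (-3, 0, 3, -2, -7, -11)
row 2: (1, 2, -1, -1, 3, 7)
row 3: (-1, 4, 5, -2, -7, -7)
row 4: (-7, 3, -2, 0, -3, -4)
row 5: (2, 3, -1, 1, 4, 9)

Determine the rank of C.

4

Row reduce to echelon form.
R2 ← R2 + (1/3)·R1: [0, 2, 0, -5/3, 2/3, 10/3]
R3 ← R3 − (1/3)·R1: [0, 4, 4, -4/3, -14/3, -10/3]
R4 ← R4 − (7/3)·R1: [0, 3, -9, 14/3, 40/3, 65/3]
R5 ← R5 + (2/3)·R1: [0, 3, 1, -1/3, -2/3, 5/3]
R3 ← R3 − (2)·R2: [0, 0, 4, 2, -6, -10]
R4 ← R4 − (3/2)·R2: [0, 0, -9, 43/6, 37/3, 50/3]
R5 ← R5 − (3/2)·R2: [0, 0, 1, 13/6, -5/3, -10/3]
R4 ← R4 + (9/4)·R3: [0, 0, 0, 35/3, -7/6, -35/6]
R5 ← R5 − (1/4)·R3: [0, 0, 0, 5/3, -1/6, -5/6]
R5 ← R5 − (1/7)·R4: [0, 0, 0, 0, 0, 0]
Echelon form has 4 nonzero rows, so rank(C) = 4.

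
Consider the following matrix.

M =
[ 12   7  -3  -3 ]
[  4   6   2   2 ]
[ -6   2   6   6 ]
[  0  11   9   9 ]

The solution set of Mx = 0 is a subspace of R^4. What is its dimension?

2

Row reduce to echelon form.
R2 ← R2 − (1/3)·R1: [0, 11/3, 3, 3]
R3 ← R3 + (1/2)·R1: [0, 11/2, 9/2, 9/2]
R3 ← R3 − (3/2)·R2: [0, 0, 0, 0]
R4 ← R4 − (3)·R2: [0, 0, 0, 0]
2 nonzero rows, so rank(M) = 2.
M has 4 columns; by rank–nullity, nullity = 4 − 2 = 2.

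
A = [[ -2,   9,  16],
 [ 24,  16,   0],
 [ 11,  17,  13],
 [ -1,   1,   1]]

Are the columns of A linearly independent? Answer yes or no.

yes

Row reduce A to echelon form.
R2 ← R2 + (12)·R1: [0, 124, 192]
R3 ← R3 + (11/2)·R1: [0, 133/2, 101]
R4 ← R4 − (1/2)·R1: [0, -7/2, -7]
R3 ← R3 − (133/248)·R2: [0, 0, -61/31]
R4 ← R4 + (7/248)·R2: [0, 0, -49/31]
R4 ← R4 − (49/61)·R3: [0, 0, 0]
3 pivots among 3 columns.
Every column is a pivot column, so the columns are linearly independent.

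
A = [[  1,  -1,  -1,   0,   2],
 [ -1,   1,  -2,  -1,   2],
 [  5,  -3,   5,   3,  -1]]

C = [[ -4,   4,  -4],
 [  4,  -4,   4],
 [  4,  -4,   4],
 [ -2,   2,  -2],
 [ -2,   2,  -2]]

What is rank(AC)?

First compute AC:
[[-16,  16, -16],
 [ -2,   2,  -2],
 [-16,  16, -16]]
Now row reduce the product.
R2 ← R2 − (1/8)·R1: [0, 0, 0]
R3 ← R3 − R1: [0, 0, 0]
1 nonzero row, so rank(AC) = 1.

1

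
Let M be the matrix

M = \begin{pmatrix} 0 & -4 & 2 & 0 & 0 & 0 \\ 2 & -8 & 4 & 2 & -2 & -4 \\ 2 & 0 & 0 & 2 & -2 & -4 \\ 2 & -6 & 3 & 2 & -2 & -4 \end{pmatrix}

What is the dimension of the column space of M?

2

Row reduce to echelon form.
Swap R1 ↔ R2
R3 ← R3 − R1: [0, 8, -4, 0, 0, 0]
R4 ← R4 − R1: [0, 2, -1, 0, 0, 0]
R3 ← R3 + (2)·R2: [0, 0, 0, 0, 0, 0]
R4 ← R4 + (1/2)·R2: [0, 0, 0, 0, 0, 0]
Echelon form has 2 nonzero rows, so rank(M) = 2.
The column space has dimension equal to the rank: 2.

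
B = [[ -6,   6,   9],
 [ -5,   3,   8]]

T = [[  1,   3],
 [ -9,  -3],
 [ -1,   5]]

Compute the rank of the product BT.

2

First compute BT:
[[-69,   9],
 [-40,  16]]
Now row reduce the product.
R2 ← R2 − (40/69)·R1: [0, 248/23]
2 nonzero rows, so rank(BT) = 2.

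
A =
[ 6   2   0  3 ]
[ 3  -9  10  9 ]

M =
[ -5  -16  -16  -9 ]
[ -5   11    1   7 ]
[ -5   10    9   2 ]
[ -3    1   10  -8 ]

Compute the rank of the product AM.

First compute AM:
[[-49, -71, -64, -64],
 [-47, -38, 123, -142]]
Now row reduce the product.
R2 ← R2 − (47/49)·R1: [0, 1475/49, 9035/49, -3950/49]
2 nonzero rows, so rank(AM) = 2.

2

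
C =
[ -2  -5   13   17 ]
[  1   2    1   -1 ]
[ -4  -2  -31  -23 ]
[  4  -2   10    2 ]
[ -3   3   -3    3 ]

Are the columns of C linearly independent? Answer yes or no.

Row reduce C to echelon form.
R2 ← R2 + (1/2)·R1: [0, -1/2, 15/2, 15/2]
R3 ← R3 − (2)·R1: [0, 8, -57, -57]
R4 ← R4 + (2)·R1: [0, -12, 36, 36]
R5 ← R5 − (3/2)·R1: [0, 21/2, -45/2, -45/2]
R3 ← R3 + (16)·R2: [0, 0, 63, 63]
R4 ← R4 − (24)·R2: [0, 0, -144, -144]
R5 ← R5 + (21)·R2: [0, 0, 135, 135]
R4 ← R4 + (16/7)·R3: [0, 0, 0, 0]
R5 ← R5 − (15/7)·R3: [0, 0, 0, 0]
3 pivots among 4 columns.
Only 3 < 4 pivot columns, so the columns are linearly dependent.

no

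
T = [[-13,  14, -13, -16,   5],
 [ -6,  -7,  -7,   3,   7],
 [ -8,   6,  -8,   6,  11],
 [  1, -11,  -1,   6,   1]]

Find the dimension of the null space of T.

1

Row reduce to echelon form.
R2 ← R2 − (6/13)·R1: [0, -175/13, -1, 135/13, 61/13]
R3 ← R3 − (8/13)·R1: [0, -34/13, 0, 206/13, 103/13]
R4 ← R4 + (1/13)·R1: [0, -129/13, -2, 62/13, 18/13]
R3 ← R3 − (34/175)·R2: [0, 0, 34/175, 484/35, 1227/175]
R4 ← R4 − (129/175)·R2: [0, 0, -221/175, -101/35, -363/175]
R4 ← R4 + (13/2)·R3: [0, 0, 0, 87, 87/2]
4 nonzero rows, so rank(T) = 4.
T has 5 columns; by rank–nullity, nullity = 5 − 4 = 1.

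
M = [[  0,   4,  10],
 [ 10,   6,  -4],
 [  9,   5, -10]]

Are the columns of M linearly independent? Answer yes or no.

yes

Row reduce M to echelon form.
Swap R1 ↔ R2
R3 ← R3 − (9/10)·R1: [0, -2/5, -32/5]
R3 ← R3 + (1/10)·R2: [0, 0, -27/5]
3 pivots among 3 columns.
Every column is a pivot column, so the columns are linearly independent.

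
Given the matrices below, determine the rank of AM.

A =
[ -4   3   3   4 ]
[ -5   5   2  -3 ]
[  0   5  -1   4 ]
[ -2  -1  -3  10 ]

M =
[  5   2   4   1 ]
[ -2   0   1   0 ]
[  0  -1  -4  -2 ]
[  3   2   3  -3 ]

3

First compute AM:
[[-14,  -3, -13, -22],
 [-44, -18, -32,   0],
 [  2,   9,  21, -10],
 [ 22,  19,  33, -26]]
Now row reduce the product.
R2 ← R2 − (22/7)·R1: [0, -60/7, 62/7, 484/7]
R3 ← R3 + (1/7)·R1: [0, 60/7, 134/7, -92/7]
R4 ← R4 + (11/7)·R1: [0, 100/7, 88/7, -424/7]
R3 ← R3 + R2: [0, 0, 28, 56]
R4 ← R4 + (5/3)·R2: [0, 0, 82/3, 164/3]
R4 ← R4 − (41/42)·R3: [0, 0, 0, 0]
3 nonzero rows, so rank(AM) = 3.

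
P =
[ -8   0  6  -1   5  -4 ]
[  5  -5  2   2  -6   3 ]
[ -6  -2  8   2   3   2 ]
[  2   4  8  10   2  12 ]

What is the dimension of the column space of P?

4

Row reduce to echelon form.
R2 ← R2 + (5/8)·R1: [0, -5, 23/4, 11/8, -23/8, 1/2]
R3 ← R3 − (3/4)·R1: [0, -2, 7/2, 11/4, -3/4, 5]
R4 ← R4 + (1/4)·R1: [0, 4, 19/2, 39/4, 13/4, 11]
R3 ← R3 − (2/5)·R2: [0, 0, 6/5, 11/5, 2/5, 24/5]
R4 ← R4 + (4/5)·R2: [0, 0, 141/10, 217/20, 19/20, 57/5]
R4 ← R4 − (47/4)·R3: [0, 0, 0, -15, -15/4, -45]
Echelon form has 4 nonzero rows, so rank(P) = 4.
The column space has dimension equal to the rank: 4.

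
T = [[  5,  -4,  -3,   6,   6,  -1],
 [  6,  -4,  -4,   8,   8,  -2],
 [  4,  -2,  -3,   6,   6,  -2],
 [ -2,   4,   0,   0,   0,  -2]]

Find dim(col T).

Row reduce to echelon form.
R2 ← R2 − (6/5)·R1: [0, 4/5, -2/5, 4/5, 4/5, -4/5]
R3 ← R3 − (4/5)·R1: [0, 6/5, -3/5, 6/5, 6/5, -6/5]
R4 ← R4 + (2/5)·R1: [0, 12/5, -6/5, 12/5, 12/5, -12/5]
R3 ← R3 − (3/2)·R2: [0, 0, 0, 0, 0, 0]
R4 ← R4 − (3)·R2: [0, 0, 0, 0, 0, 0]
Echelon form has 2 nonzero rows, so rank(T) = 2.
The column space has dimension equal to the rank: 2.

2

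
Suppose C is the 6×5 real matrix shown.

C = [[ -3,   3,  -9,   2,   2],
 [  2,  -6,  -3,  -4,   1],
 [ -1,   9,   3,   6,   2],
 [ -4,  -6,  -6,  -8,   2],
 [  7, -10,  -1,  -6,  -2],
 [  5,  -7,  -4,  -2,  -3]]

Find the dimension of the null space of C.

Row reduce to echelon form.
R2 ← R2 + (2/3)·R1: [0, -4, -9, -8/3, 7/3]
R3 ← R3 − (1/3)·R1: [0, 8, 6, 16/3, 4/3]
R4 ← R4 − (4/3)·R1: [0, -10, 6, -32/3, -2/3]
R5 ← R5 + (7/3)·R1: [0, -3, -22, -4/3, 8/3]
R6 ← R6 + (5/3)·R1: [0, -2, -19, 4/3, 1/3]
R3 ← R3 + (2)·R2: [0, 0, -12, 0, 6]
R4 ← R4 − (5/2)·R2: [0, 0, 57/2, -4, -13/2]
R5 ← R5 − (3/4)·R2: [0, 0, -61/4, 2/3, 11/12]
R6 ← R6 − (1/2)·R2: [0, 0, -29/2, 8/3, -5/6]
R4 ← R4 + (19/8)·R3: [0, 0, 0, -4, 31/4]
R5 ← R5 − (61/48)·R3: [0, 0, 0, 2/3, -161/24]
R6 ← R6 − (29/24)·R3: [0, 0, 0, 8/3, -97/12]
R5 ← R5 + (1/6)·R4: [0, 0, 0, 0, -65/12]
R6 ← R6 + (2/3)·R4: [0, 0, 0, 0, -35/12]
R6 ← R6 − (7/13)·R5: [0, 0, 0, 0, 0]
5 nonzero rows, so rank(C) = 5.
C has 5 columns; by rank–nullity, nullity = 5 − 5 = 0.

0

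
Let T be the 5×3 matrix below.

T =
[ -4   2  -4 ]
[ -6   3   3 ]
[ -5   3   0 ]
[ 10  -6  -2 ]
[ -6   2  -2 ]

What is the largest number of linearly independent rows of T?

3

Row reduce to echelon form.
R2 ← R2 − (3/2)·R1: [0, 0, 9]
R3 ← R3 − (5/4)·R1: [0, 1/2, 5]
R4 ← R4 + (5/2)·R1: [0, -1, -12]
R5 ← R5 − (3/2)·R1: [0, -1, 4]
Swap R2 ↔ R3
R4 ← R4 + (2)·R2: [0, 0, -2]
R5 ← R5 + (2)·R2: [0, 0, 14]
R4 ← R4 + (2/9)·R3: [0, 0, 0]
R5 ← R5 − (14/9)·R3: [0, 0, 0]
Echelon form has 3 nonzero rows, so rank(T) = 3.
The rank gives the maximum number of linearly independent rows: 3.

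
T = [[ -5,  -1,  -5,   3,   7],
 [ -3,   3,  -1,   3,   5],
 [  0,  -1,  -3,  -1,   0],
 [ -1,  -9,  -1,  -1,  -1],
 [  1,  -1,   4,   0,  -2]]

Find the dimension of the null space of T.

Row reduce to echelon form.
R2 ← R2 − (3/5)·R1: [0, 18/5, 2, 6/5, 4/5]
R4 ← R4 − (1/5)·R1: [0, -44/5, 0, -8/5, -12/5]
R5 ← R5 + (1/5)·R1: [0, -6/5, 3, 3/5, -3/5]
R3 ← R3 + (5/18)·R2: [0, 0, -22/9, -2/3, 2/9]
R4 ← R4 + (22/9)·R2: [0, 0, 44/9, 4/3, -4/9]
R5 ← R5 + (1/3)·R2: [0, 0, 11/3, 1, -1/3]
R4 ← R4 + (2)·R3: [0, 0, 0, 0, 0]
R5 ← R5 + (3/2)·R3: [0, 0, 0, 0, 0]
3 nonzero rows, so rank(T) = 3.
T has 5 columns; by rank–nullity, nullity = 5 − 3 = 2.

2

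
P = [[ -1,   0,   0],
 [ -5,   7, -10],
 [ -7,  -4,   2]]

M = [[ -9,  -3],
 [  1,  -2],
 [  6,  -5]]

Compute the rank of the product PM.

2

First compute PM:
[[  9,   3],
 [ -8,  51],
 [ 71,  19]]
Now row reduce the product.
R2 ← R2 + (8/9)·R1: [0, 161/3]
R3 ← R3 − (71/9)·R1: [0, -14/3]
R3 ← R3 + (2/23)·R2: [0, 0]
2 nonzero rows, so rank(PM) = 2.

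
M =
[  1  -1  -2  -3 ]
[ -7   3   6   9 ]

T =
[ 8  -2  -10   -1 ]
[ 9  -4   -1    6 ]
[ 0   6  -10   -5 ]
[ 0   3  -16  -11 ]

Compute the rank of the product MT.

2

First compute MT:
[[ -1, -19,  59,  36],
 [-29,  65, -137, -104]]
Now row reduce the product.
R2 ← R2 − (29)·R1: [0, 616, -1848, -1148]
2 nonzero rows, so rank(MT) = 2.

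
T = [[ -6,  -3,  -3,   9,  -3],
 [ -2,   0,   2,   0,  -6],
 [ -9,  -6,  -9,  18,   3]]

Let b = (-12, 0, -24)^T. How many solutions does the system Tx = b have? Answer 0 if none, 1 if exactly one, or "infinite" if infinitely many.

Row reduce the augmented matrix [T | b].
R2 ← R2 − (1/3)·R1: [0, 1, 3, -3, -5, 4]
R3 ← R3 − (3/2)·R1: [0, -3/2, -9/2, 9/2, 15/2, -6]
R3 ← R3 + (3/2)·R2: [0, 0, 0, 0, 0, 0]
The echelon form has 2 nonzero rows, and every pivot lies in the first 5 columns, so rank(T) = rank([T|b]) = 2.
The system is consistent.
rank = 2 < 5 unknowns, so there are infinitely many solutions.

infinite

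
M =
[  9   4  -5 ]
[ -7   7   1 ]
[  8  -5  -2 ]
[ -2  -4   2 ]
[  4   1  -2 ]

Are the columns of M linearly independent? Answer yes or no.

Row reduce M to echelon form.
R2 ← R2 + (7/9)·R1: [0, 91/9, -26/9]
R3 ← R3 − (8/9)·R1: [0, -77/9, 22/9]
R4 ← R4 + (2/9)·R1: [0, -28/9, 8/9]
R5 ← R5 − (4/9)·R1: [0, -7/9, 2/9]
R3 ← R3 + (11/13)·R2: [0, 0, 0]
R4 ← R4 + (4/13)·R2: [0, 0, 0]
R5 ← R5 + (1/13)·R2: [0, 0, 0]
2 pivots among 3 columns.
Only 2 < 3 pivot columns, so the columns are linearly dependent.

no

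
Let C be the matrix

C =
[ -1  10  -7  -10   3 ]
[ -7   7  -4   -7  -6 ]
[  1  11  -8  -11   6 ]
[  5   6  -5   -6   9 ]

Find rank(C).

Row reduce to echelon form.
R2 ← R2 − (7)·R1: [0, -63, 45, 63, -27]
R3 ← R3 + R1: [0, 21, -15, -21, 9]
R4 ← R4 + (5)·R1: [0, 56, -40, -56, 24]
R3 ← R3 + (1/3)·R2: [0, 0, 0, 0, 0]
R4 ← R4 + (8/9)·R2: [0, 0, 0, 0, 0]
Echelon form has 2 nonzero rows, so rank(C) = 2.

2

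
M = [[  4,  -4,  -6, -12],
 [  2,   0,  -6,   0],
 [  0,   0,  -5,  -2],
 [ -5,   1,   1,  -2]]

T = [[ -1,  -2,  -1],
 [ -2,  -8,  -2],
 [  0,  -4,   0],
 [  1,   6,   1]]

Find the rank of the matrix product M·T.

2

First compute MT:
[[ -8, -24,  -8],
 [ -2,  20,  -2],
 [ -2,   8,  -2],
 [  1, -14,   1]]
Now row reduce the product.
R2 ← R2 − (1/4)·R1: [0, 26, 0]
R3 ← R3 − (1/4)·R1: [0, 14, 0]
R4 ← R4 + (1/8)·R1: [0, -17, 0]
R3 ← R3 − (7/13)·R2: [0, 0, 0]
R4 ← R4 + (17/26)·R2: [0, 0, 0]
2 nonzero rows, so rank(MT) = 2.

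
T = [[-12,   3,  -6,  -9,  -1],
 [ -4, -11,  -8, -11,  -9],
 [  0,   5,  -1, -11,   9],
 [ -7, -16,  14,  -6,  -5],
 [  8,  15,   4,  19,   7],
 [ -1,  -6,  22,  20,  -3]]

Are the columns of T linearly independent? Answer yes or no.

Row reduce T to echelon form.
R2 ← R2 − (1/3)·R1: [0, -12, -6, -8, -26/3]
R4 ← R4 − (7/12)·R1: [0, -71/4, 35/2, -3/4, -53/12]
R5 ← R5 + (2/3)·R1: [0, 17, 0, 13, 19/3]
R6 ← R6 − (1/12)·R1: [0, -25/4, 45/2, 83/4, -35/12]
R3 ← R3 + (5/12)·R2: [0, 0, -7/2, -43/3, 97/18]
R4 ← R4 − (71/48)·R2: [0, 0, 211/8, 133/12, 605/72]
R5 ← R5 + (17/12)·R2: [0, 0, -17/2, 5/3, -107/18]
R6 ← R6 − (25/48)·R2: [0, 0, 205/8, 299/12, 115/72]
R4 ← R4 + (211/28)·R3: [0, 0, 0, -1357/14, 4117/84]
R5 ← R5 − (17/7)·R3: [0, 0, 0, 766/21, -1199/63]
R6 ← R6 + (205/28)·R3: [0, 0, 0, -3361/42, 10345/252]
R5 ← R5 + (1532/4071)·R4: [0, 0, 0, 0, -104/177]
R6 ← R6 − (3361/4071)·R4: [0, 0, 0, 0, 104/177]
R6 ← R6 + R5: [0, 0, 0, 0, 0]
5 pivots among 5 columns.
Every column is a pivot column, so the columns are linearly independent.

yes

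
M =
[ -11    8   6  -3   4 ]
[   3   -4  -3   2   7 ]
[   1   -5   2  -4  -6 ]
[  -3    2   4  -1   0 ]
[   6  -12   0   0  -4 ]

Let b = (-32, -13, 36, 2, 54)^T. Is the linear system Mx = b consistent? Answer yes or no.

yes

Row reduce the augmented matrix [M | b].
R2 ← R2 + (3/11)·R1: [0, -20/11, -15/11, 13/11, 89/11, -239/11]
R3 ← R3 + (1/11)·R1: [0, -47/11, 28/11, -47/11, -62/11, 364/11]
R4 ← R4 − (3/11)·R1: [0, -2/11, 26/11, -2/11, -12/11, 118/11]
R5 ← R5 + (6/11)·R1: [0, -84/11, 36/11, -18/11, -20/11, 402/11]
R3 ← R3 − (47/20)·R2: [0, 0, 23/4, -141/20, -493/20, 1683/20]
R4 ← R4 − (1/10)·R2: [0, 0, 5/2, -3/10, -19/10, 129/10]
R5 ← R5 − (21/5)·R2: [0, 0, 9, -33/5, -179/5, 639/5]
R4 ← R4 − (10/23)·R3: [0, 0, 0, 318/115, 1014/115, -2724/115]
R5 ← R5 − (36/23)·R3: [0, 0, 0, 102/23, 64/23, -90/23]
R5 ← R5 − (85/53)·R4: [0, 0, 0, 0, -602/53, 1806/53]
The echelon form has 5 nonzero rows, and every pivot lies in the first 5 columns, so rank(M) = rank([M|b]) = 5.
The system is consistent.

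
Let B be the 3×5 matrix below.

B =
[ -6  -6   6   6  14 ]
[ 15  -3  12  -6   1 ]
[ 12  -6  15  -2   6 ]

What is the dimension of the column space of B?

3

Row reduce to echelon form.
R2 ← R2 + (5/2)·R1: [0, -18, 27, 9, 36]
R3 ← R3 + (2)·R1: [0, -18, 27, 10, 34]
R3 ← R3 − R2: [0, 0, 0, 1, -2]
Echelon form has 3 nonzero rows, so rank(B) = 3.
The column space has dimension equal to the rank: 3.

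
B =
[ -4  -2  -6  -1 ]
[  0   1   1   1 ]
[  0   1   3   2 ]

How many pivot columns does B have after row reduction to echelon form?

3

Row reduce to echelon form.
R3 ← R3 − R2: [0, 0, 2, 1]
Echelon form has 3 nonzero rows, so rank(B) = 3.
Each nonzero row contributes one pivot column: 3 pivot columns.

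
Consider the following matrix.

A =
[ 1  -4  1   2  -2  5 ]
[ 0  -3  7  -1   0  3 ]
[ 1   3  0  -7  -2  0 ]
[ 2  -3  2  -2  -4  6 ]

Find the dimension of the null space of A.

2

Row reduce to echelon form.
R3 ← R3 − R1: [0, 7, -1, -9, 0, -5]
R4 ← R4 − (2)·R1: [0, 5, 0, -6, 0, -4]
R3 ← R3 + (7/3)·R2: [0, 0, 46/3, -34/3, 0, 2]
R4 ← R4 + (5/3)·R2: [0, 0, 35/3, -23/3, 0, 1]
R4 ← R4 − (35/46)·R3: [0, 0, 0, 22/23, 0, -12/23]
4 nonzero rows, so rank(A) = 4.
A has 6 columns; by rank–nullity, nullity = 6 − 4 = 2.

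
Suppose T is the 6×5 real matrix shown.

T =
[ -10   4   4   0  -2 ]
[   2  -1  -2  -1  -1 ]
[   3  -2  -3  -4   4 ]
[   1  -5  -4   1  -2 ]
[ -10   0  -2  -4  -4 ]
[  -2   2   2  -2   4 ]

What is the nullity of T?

1

Row reduce to echelon form.
R2 ← R2 + (1/5)·R1: [0, -1/5, -6/5, -1, -7/5]
R3 ← R3 + (3/10)·R1: [0, -4/5, -9/5, -4, 17/5]
R4 ← R4 + (1/10)·R1: [0, -23/5, -18/5, 1, -11/5]
R5 ← R5 − R1: [0, -4, -6, -4, -2]
R6 ← R6 − (1/5)·R1: [0, 6/5, 6/5, -2, 22/5]
R3 ← R3 − (4)·R2: [0, 0, 3, 0, 9]
R4 ← R4 − (23)·R2: [0, 0, 24, 24, 30]
R5 ← R5 − (20)·R2: [0, 0, 18, 16, 26]
R6 ← R6 + (6)·R2: [0, 0, -6, -8, -4]
R4 ← R4 − (8)·R3: [0, 0, 0, 24, -42]
R5 ← R5 − (6)·R3: [0, 0, 0, 16, -28]
R6 ← R6 + (2)·R3: [0, 0, 0, -8, 14]
R5 ← R5 − (2/3)·R4: [0, 0, 0, 0, 0]
R6 ← R6 + (1/3)·R4: [0, 0, 0, 0, 0]
4 nonzero rows, so rank(T) = 4.
T has 5 columns; by rank–nullity, nullity = 5 − 4 = 1.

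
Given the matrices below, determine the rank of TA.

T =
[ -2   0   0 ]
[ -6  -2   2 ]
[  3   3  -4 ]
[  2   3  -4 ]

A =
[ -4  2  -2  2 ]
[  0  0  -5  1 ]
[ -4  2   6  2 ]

First compute TA:
[[  8,  -4,   4,  -4],
 [ 16,  -8,  34, -10],
 [  4,  -2, -45,   1],
 [  8,  -4, -43,  -1]]
Now row reduce the product.
R2 ← R2 − (2)·R1: [0, 0, 26, -2]
R3 ← R3 − (1/2)·R1: [0, 0, -47, 3]
R4 ← R4 − R1: [0, 0, -47, 3]
R3 ← R3 + (47/26)·R2: [0, 0, 0, -8/13]
R4 ← R4 + (47/26)·R2: [0, 0, 0, -8/13]
R4 ← R4 − R3: [0, 0, 0, 0]
3 nonzero rows, so rank(TA) = 3.

3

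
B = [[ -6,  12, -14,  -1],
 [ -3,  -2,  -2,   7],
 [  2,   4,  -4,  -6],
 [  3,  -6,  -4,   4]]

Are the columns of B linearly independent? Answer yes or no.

Row reduce B to echelon form.
R2 ← R2 − (1/2)·R1: [0, -8, 5, 15/2]
R3 ← R3 + (1/3)·R1: [0, 8, -26/3, -19/3]
R4 ← R4 + (1/2)·R1: [0, 0, -11, 7/2]
R3 ← R3 + R2: [0, 0, -11/3, 7/6]
R4 ← R4 − (3)·R3: [0, 0, 0, 0]
3 pivots among 4 columns.
Only 3 < 4 pivot columns, so the columns are linearly dependent.

no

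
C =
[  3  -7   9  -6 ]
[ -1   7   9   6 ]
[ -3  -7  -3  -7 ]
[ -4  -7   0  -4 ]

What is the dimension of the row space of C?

Row reduce to echelon form.
R2 ← R2 + (1/3)·R1: [0, 14/3, 12, 4]
R3 ← R3 + R1: [0, -14, 6, -13]
R4 ← R4 + (4/3)·R1: [0, -49/3, 12, -12]
R3 ← R3 + (3)·R2: [0, 0, 42, -1]
R4 ← R4 + (7/2)·R2: [0, 0, 54, 2]
R4 ← R4 − (9/7)·R3: [0, 0, 0, 23/7]
Echelon form has 4 nonzero rows, so rank(C) = 4.
The row space has dimension equal to the rank: 4.

4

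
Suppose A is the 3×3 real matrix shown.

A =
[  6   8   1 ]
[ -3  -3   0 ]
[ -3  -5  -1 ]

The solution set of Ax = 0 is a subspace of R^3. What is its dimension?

Row reduce to echelon form.
R2 ← R2 + (1/2)·R1: [0, 1, 1/2]
R3 ← R3 + (1/2)·R1: [0, -1, -1/2]
R3 ← R3 + R2: [0, 0, 0]
2 nonzero rows, so rank(A) = 2.
A has 3 columns; by rank–nullity, nullity = 3 − 2 = 1.

1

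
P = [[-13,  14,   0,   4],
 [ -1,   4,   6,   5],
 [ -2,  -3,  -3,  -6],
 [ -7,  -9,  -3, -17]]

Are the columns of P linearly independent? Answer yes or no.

yes

Row reduce P to echelon form.
R2 ← R2 − (1/13)·R1: [0, 38/13, 6, 61/13]
R3 ← R3 − (2/13)·R1: [0, -67/13, -3, -86/13]
R4 ← R4 − (7/13)·R1: [0, -215/13, -3, -249/13]
R3 ← R3 + (67/38)·R2: [0, 0, 144/19, 63/38]
R4 ← R4 + (215/38)·R2: [0, 0, 588/19, 281/38]
R4 ← R4 − (49/12)·R3: [0, 0, 0, 5/8]
4 pivots among 4 columns.
Every column is a pivot column, so the columns are linearly independent.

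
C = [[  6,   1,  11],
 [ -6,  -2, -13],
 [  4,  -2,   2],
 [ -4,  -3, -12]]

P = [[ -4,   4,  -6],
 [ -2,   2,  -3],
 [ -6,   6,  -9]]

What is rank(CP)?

First compute CP:
[[-92,  92, -138],
 [106, -106, 159],
 [-24,  24, -36],
 [ 94, -94, 141]]
Now row reduce the product.
R2 ← R2 + (53/46)·R1: [0, 0, 0]
R3 ← R3 − (6/23)·R1: [0, 0, 0]
R4 ← R4 + (47/46)·R1: [0, 0, 0]
1 nonzero row, so rank(CP) = 1.

1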